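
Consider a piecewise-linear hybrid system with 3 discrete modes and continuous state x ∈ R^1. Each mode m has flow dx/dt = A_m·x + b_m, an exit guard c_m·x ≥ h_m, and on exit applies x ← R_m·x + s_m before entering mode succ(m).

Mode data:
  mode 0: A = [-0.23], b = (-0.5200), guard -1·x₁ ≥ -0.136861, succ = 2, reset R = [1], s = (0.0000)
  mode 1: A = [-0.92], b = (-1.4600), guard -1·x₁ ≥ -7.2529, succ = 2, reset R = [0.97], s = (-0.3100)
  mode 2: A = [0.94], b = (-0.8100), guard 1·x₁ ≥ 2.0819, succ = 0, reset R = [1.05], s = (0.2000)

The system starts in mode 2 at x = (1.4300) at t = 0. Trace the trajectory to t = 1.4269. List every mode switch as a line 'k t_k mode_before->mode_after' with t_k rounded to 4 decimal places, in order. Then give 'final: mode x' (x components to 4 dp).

Mode 2: guard c·x = 2.0819 hit at Δt = 0.8129 (t = 0.8129), x⁻ = (2.0819) → reset → x⁺ = (2.3860), jump to mode 0
Mode 0: flow for 0.6140 to horizon, guard not reached → x = (1.7740)

1 0.8129 2->0
final: 0 1.7740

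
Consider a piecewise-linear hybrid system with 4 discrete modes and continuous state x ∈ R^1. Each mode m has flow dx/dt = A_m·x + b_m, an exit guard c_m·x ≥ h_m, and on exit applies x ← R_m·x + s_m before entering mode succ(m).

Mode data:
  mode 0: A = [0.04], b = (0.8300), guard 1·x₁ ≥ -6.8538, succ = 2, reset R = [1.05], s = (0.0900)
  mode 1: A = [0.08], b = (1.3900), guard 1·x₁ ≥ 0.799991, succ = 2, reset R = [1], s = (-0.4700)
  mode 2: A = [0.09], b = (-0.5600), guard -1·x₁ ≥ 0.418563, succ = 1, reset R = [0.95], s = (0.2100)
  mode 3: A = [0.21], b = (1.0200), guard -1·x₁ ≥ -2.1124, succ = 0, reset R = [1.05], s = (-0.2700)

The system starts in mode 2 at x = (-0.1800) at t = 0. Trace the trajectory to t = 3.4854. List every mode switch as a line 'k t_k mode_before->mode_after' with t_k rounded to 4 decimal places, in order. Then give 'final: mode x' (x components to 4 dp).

1 0.4065 2->1
2 1.1049 1->2
3 2.4337 2->1
4 3.1321 1->2
final: 2 0.1396

Mode 2: guard c·x = 0.4186 hit at Δt = 0.4065 (t = 0.4065), x⁻ = (-0.4186) → reset → x⁺ = (-0.1876), jump to mode 1
Mode 1: guard c·x = 0.8000 hit at Δt = 0.6984 (t = 1.1049), x⁻ = (0.8000) → reset → x⁺ = (0.3300), jump to mode 2
Mode 2: guard c·x = 0.4186 hit at Δt = 1.3288 (t = 2.4337), x⁻ = (-0.4186) → reset → x⁺ = (-0.1876), jump to mode 1
Mode 1: guard c·x = 0.8000 hit at Δt = 0.6984 (t = 3.1321), x⁻ = (0.8000) → reset → x⁺ = (0.3300), jump to mode 2
Mode 2: flow for 0.3533 to horizon, guard not reached → x = (0.1396)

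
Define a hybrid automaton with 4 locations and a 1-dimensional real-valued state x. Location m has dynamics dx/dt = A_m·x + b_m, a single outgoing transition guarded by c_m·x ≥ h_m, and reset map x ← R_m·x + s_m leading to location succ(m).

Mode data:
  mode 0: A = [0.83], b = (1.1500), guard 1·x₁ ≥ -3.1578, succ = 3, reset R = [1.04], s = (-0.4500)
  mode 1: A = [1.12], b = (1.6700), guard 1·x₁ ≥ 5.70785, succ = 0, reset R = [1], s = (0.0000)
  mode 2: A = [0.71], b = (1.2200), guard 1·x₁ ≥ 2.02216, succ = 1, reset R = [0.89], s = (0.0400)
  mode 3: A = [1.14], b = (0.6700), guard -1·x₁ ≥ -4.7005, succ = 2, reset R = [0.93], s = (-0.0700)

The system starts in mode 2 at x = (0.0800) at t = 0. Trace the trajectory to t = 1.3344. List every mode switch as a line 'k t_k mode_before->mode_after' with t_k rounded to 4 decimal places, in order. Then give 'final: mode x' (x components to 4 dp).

Mode 2: guard c·x = 2.0222 hit at Δt = 1.0315 (t = 1.0315), x⁻ = (2.0222) → reset → x⁺ = (1.8397), jump to mode 1
Mode 1: flow for 0.3029 to horizon, guard not reached → x = (3.1850)

1 1.0315 2->1
final: 1 3.1850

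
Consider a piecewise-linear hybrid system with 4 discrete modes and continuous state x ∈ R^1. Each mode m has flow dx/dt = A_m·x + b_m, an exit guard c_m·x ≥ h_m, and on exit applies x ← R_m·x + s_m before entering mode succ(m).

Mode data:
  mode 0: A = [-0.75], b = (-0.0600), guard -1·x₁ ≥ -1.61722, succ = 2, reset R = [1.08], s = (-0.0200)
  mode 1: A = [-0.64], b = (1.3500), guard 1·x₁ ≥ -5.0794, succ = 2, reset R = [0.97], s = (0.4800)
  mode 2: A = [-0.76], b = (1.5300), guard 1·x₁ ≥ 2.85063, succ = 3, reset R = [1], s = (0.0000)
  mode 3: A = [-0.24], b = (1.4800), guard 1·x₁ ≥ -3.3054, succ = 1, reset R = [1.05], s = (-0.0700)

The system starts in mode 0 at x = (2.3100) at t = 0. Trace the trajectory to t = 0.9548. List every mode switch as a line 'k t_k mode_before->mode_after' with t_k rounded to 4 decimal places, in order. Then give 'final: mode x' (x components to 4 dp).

1 0.4564 0->2
final: 2 1.8170

Mode 0: guard c·x = -1.6172 hit at Δt = 0.4564 (t = 0.4564), x⁻ = (1.6172) → reset → x⁺ = (1.7266), jump to mode 2
Mode 2: flow for 0.4984 to horizon, guard not reached → x = (1.8170)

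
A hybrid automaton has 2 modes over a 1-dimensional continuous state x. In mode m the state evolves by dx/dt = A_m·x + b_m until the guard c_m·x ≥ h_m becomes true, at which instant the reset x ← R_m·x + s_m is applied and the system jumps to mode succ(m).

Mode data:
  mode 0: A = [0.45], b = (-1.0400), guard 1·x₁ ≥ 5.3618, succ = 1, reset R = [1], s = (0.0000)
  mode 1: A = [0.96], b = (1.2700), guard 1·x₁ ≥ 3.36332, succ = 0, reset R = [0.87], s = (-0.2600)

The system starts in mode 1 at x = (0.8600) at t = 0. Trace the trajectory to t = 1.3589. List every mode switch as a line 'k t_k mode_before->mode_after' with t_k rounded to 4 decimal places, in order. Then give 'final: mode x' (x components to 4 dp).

1 0.7958 1->0
final: 0 2.7685

Mode 1: guard c·x = 3.3633 hit at Δt = 0.7958 (t = 0.7958), x⁻ = (3.3633) → reset → x⁺ = (2.6661), jump to mode 0
Mode 0: flow for 0.5631 to horizon, guard not reached → x = (2.7685)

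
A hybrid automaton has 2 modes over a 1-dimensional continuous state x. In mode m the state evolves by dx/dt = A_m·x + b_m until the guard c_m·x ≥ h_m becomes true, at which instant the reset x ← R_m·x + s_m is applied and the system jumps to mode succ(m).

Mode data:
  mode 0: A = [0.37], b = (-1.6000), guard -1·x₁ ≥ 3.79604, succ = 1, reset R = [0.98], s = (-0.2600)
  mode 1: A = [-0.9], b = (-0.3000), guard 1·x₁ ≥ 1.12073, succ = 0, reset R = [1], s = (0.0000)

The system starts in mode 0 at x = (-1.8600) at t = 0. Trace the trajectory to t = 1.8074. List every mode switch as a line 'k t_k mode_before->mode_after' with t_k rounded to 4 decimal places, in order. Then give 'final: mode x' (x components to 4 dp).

1 0.7361 0->1
final: 1 -1.7239

Mode 0: guard c·x = 3.7960 hit at Δt = 0.7361 (t = 0.7361), x⁻ = (-3.7960) → reset → x⁺ = (-3.9801), jump to mode 1
Mode 1: flow for 1.0713 to horizon, guard not reached → x = (-1.7239)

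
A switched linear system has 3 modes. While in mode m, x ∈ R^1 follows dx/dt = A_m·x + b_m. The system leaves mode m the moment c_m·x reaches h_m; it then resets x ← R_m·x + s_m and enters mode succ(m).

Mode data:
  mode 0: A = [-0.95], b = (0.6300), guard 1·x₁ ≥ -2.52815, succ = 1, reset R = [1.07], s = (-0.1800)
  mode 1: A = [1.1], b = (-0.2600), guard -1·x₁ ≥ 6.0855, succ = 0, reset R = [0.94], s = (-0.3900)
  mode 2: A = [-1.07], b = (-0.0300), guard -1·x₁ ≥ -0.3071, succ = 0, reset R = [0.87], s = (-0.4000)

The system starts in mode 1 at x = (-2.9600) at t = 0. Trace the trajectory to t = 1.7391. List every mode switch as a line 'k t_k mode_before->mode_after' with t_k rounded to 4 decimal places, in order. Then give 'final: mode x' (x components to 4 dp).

Mode 1: guard c·x = 6.0855 hit at Δt = 0.6200 (t = 0.6200), x⁻ = (-6.0855) → reset → x⁺ = (-6.1104), jump to mode 0
Mode 0: guard c·x = -2.5282 hit at Δt = 0.7922 (t = 1.4122), x⁻ = (-2.5282) → reset → x⁺ = (-2.8851), jump to mode 1
Mode 1: flow for 0.3269 to horizon, guard not reached → x = (-4.2359)

1 0.6200 1->0
2 1.4122 0->1
final: 1 -4.2359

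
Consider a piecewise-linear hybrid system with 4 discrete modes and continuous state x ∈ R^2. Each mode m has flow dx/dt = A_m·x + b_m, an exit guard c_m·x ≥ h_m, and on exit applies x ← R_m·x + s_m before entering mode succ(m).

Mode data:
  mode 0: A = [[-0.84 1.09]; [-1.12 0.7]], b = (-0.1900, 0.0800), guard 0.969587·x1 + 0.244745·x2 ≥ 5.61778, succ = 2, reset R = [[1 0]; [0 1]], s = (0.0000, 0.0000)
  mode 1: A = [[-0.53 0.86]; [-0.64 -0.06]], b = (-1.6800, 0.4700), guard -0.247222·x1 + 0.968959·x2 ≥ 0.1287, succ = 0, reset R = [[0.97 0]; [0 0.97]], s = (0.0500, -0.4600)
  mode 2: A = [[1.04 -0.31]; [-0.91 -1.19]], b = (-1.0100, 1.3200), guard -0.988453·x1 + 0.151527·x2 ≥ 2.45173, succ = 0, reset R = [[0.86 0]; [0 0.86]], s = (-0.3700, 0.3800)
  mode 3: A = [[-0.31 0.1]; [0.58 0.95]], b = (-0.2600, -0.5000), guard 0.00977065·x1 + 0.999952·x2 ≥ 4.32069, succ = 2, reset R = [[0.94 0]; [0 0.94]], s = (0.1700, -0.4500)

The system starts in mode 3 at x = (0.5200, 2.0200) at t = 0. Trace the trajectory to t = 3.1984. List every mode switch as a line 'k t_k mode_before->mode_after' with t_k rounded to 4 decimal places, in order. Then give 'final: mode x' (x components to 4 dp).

Mode 3: guard c·x = 4.3207 hit at Δt = 0.8733 (t = 0.8733), x⁻ = (0.4324, 4.3167) → reset → x⁺ = (0.5764, 3.6077), jump to mode 2
Mode 2: guard c·x = 2.4517 hit at Δt = 1.1400 (t = 2.0133), x⁻ = (-2.1373, 2.2378) → reset → x⁺ = (-2.2081, 2.3045), jump to mode 0
Mode 0: flow for 1.1851 to horizon, guard not reached → x = (2.7061, 5.4820)

1 0.8733 3->2
2 2.0133 2->0
final: 0 2.7061 5.4820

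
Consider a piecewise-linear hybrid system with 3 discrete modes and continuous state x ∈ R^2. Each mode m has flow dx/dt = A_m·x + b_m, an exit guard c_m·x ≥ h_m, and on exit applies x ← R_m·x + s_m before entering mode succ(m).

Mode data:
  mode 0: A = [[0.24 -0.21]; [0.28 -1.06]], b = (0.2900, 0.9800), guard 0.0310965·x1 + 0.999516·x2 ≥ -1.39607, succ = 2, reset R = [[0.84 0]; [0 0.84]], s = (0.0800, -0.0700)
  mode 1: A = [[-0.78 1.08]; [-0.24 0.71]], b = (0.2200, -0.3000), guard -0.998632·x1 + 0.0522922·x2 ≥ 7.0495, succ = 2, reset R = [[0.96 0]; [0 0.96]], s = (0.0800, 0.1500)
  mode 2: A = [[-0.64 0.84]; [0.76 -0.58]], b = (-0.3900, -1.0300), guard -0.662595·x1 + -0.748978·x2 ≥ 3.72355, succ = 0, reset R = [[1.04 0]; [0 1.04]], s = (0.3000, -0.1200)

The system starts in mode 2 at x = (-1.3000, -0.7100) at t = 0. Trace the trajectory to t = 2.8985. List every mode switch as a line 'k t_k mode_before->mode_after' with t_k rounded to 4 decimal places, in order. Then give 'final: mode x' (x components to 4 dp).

1 1.5498 2->0
2 2.2055 0->2
final: 2 -2.1444 -2.2114

Mode 2: guard c·x = 3.7235 hit at Δt = 1.5498 (t = 1.5498), x⁻ = (-2.4730, -2.7837) → reset → x⁺ = (-2.2719, -3.0151), jump to mode 0
Mode 0: guard c·x = -1.3961 hit at Δt = 0.6557 (t = 2.2055), x⁻ = (-2.1401, -1.3302) → reset → x⁺ = (-1.7177, -1.1873), jump to mode 2
Mode 2: flow for 0.6930 to horizon, guard not reached → x = (-2.1444, -2.2114)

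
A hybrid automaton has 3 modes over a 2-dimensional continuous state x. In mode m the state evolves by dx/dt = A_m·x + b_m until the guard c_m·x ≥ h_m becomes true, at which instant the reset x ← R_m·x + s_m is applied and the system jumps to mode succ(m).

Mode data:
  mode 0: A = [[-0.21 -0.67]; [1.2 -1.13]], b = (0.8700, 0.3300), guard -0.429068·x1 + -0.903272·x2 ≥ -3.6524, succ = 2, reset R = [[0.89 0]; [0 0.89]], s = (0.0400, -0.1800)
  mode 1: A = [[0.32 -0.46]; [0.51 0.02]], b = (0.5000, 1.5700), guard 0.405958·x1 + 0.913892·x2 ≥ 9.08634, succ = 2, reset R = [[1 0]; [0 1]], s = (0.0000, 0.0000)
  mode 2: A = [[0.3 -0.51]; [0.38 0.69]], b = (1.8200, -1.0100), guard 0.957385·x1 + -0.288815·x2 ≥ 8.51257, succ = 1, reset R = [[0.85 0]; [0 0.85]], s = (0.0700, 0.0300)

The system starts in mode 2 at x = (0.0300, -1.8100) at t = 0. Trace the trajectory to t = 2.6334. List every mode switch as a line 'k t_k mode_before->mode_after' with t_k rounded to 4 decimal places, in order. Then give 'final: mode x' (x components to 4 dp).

Mode 2: guard c·x = 8.5126 hit at Δt = 1.5589 (t = 1.5589), x⁻ = (7.2354, -5.4897) → reset → x⁺ = (6.2201, -4.6363), jump to mode 1
Mode 1: flow for 1.0745 to horizon, guard not reached → x = (10.5168, 1.6751)

1 1.5589 2->1
final: 1 10.5168 1.6751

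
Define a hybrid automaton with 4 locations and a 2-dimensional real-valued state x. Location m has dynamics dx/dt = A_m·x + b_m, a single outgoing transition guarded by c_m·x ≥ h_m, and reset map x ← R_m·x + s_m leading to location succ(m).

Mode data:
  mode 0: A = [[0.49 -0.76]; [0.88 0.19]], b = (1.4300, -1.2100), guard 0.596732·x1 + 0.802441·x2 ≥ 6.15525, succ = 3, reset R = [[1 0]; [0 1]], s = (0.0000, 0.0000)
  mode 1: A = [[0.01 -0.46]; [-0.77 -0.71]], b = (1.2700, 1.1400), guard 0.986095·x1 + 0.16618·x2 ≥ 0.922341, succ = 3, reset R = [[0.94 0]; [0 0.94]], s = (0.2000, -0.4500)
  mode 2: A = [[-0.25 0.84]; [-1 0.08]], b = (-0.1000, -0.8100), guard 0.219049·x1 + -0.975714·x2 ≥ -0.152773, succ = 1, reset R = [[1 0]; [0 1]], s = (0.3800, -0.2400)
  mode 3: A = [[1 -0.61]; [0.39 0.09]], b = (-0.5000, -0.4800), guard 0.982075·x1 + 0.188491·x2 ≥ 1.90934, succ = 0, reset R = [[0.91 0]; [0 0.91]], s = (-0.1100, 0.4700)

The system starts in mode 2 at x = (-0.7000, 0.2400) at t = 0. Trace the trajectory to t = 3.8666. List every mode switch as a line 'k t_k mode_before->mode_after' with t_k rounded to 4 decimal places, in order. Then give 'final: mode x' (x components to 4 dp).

1 0.9864 2->1
2 1.8370 1->3
3 2.8181 3->0
final: 0 3.7625 1.8986

Mode 2: guard c·x = -0.1528 hit at Δt = 0.9864 (t = 0.9864), x⁻ = (-0.5233, 0.0391) → reset → x⁺ = (-0.1433, -0.2009), jump to mode 1
Mode 1: guard c·x = 0.9223 hit at Δt = 0.8506 (t = 1.8370), x⁻ = (0.8669, 0.4064) → reset → x⁺ = (1.0148, -0.0680), jump to mode 3
Mode 3: guard c·x = 1.9093 hit at Δt = 0.9811 (t = 2.8181), x⁻ = (1.9454, -0.0062) → reset → x⁺ = (1.6603, 0.4644), jump to mode 0
Mode 0: flow for 1.0485 to horizon, guard not reached → x = (3.7625, 1.8986)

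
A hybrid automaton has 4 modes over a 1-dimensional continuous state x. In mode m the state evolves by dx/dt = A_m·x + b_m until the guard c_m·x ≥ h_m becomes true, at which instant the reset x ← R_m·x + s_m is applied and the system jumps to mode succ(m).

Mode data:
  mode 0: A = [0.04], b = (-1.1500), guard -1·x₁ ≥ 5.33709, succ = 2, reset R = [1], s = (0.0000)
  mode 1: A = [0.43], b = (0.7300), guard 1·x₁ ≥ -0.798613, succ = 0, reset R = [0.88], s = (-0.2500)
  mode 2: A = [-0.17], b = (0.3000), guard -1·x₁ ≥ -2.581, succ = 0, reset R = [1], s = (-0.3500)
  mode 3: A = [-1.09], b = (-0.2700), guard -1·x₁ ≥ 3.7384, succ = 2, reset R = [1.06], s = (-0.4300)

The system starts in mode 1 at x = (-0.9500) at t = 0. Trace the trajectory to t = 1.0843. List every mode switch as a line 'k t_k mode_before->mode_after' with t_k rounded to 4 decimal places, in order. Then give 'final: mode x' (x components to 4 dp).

Mode 1: guard c·x = -0.7986 hit at Δt = 0.4288 (t = 0.4288), x⁻ = (-0.7986) → reset → x⁺ = (-0.9528), jump to mode 0
Mode 0: flow for 0.6555 to horizon, guard not reached → x = (-1.7419)

1 0.4288 1->0
final: 0 -1.7419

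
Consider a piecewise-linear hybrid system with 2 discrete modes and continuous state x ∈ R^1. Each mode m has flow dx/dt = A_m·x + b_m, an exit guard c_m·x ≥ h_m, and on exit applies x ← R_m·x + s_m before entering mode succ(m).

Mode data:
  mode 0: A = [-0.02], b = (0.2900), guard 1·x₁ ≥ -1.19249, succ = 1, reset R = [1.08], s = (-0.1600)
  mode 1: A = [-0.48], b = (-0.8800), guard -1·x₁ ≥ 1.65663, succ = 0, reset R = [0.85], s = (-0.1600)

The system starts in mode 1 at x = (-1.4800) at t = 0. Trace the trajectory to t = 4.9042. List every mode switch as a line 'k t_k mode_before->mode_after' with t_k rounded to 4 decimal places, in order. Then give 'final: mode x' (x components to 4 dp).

Mode 1: guard c·x = 1.6566 hit at Δt = 1.4436 (t = 1.4436), x⁻ = (-1.6566) → reset → x⁺ = (-1.5681), jump to mode 0
Mode 0: guard c·x = -1.1925 hit at Δt = 1.1828 (t = 2.6264), x⁻ = (-1.1925) → reset → x⁺ = (-1.4479), jump to mode 1
Mode 1: guard c·x = 1.6566 hit at Δt = 1.6248 (t = 4.2513), x⁻ = (-1.6566) → reset → x⁺ = (-1.5681), jump to mode 0
Mode 0: flow for 0.6529 to horizon, guard not reached → x = (-1.3597)

1 1.4436 1->0
2 2.6264 0->1
3 4.2513 1->0
final: 0 -1.3597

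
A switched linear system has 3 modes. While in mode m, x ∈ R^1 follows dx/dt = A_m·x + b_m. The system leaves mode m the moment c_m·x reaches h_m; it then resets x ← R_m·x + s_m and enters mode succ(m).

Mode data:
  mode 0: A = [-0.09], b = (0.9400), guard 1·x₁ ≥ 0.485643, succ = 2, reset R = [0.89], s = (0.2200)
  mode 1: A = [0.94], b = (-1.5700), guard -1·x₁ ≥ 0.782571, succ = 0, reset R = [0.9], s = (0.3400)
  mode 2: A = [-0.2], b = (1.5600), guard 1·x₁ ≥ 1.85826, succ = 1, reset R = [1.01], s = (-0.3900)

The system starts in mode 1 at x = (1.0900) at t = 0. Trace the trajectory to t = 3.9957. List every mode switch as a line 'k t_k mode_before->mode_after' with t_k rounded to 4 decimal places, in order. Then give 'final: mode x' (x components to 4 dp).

1 1.5336 1->0
2 2.4436 0->2
3 3.3676 2->1
final: 1 1.3393

Mode 1: guard c·x = 0.7826 hit at Δt = 1.5336 (t = 1.5336), x⁻ = (-0.7826) → reset → x⁺ = (-0.3643), jump to mode 0
Mode 0: guard c·x = 0.4856 hit at Δt = 0.9100 (t = 2.4436), x⁻ = (0.4856) → reset → x⁺ = (0.6522), jump to mode 2
Mode 2: guard c·x = 1.8583 hit at Δt = 0.9240 (t = 3.3676), x⁻ = (1.8583) → reset → x⁺ = (1.4868), jump to mode 1
Mode 1: flow for 0.6281 to horizon, guard not reached → x = (1.3393)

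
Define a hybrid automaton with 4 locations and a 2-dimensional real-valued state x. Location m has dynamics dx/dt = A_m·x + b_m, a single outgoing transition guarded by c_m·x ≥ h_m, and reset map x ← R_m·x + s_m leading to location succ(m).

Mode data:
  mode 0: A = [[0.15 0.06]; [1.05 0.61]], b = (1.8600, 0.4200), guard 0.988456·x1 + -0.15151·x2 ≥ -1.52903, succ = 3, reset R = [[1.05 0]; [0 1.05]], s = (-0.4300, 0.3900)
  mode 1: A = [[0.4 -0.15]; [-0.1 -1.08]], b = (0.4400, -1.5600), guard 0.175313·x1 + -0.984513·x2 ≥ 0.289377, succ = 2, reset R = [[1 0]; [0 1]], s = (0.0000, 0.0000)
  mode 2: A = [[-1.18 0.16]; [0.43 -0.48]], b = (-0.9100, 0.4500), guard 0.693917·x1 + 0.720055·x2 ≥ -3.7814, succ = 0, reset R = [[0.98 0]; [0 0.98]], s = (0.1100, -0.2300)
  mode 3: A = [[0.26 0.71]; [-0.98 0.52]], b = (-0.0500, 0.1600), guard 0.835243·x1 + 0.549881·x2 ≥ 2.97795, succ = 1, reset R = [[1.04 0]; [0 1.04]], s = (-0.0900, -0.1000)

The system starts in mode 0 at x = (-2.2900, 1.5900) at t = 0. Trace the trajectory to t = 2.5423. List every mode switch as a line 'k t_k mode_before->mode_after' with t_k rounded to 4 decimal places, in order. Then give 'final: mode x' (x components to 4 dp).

1 0.5576 0->3
2 1.6641 3->1
final: 1 0.4714 1.0001

Mode 0: guard c·x = -1.5290 hit at Δt = 0.5576 (t = 0.5576), x⁻ = (-1.3602, 1.2182) → reset → x⁺ = (-1.8582, 1.6692), jump to mode 3
Mode 3: guard c·x = 2.9779 hit at Δt = 1.1065 (t = 1.6641), x⁻ = (0.3880, 4.8263) → reset → x⁺ = (0.3135, 4.9193), jump to mode 1
Mode 1: flow for 0.8782 to horizon, guard not reached → x = (0.4714, 1.0001)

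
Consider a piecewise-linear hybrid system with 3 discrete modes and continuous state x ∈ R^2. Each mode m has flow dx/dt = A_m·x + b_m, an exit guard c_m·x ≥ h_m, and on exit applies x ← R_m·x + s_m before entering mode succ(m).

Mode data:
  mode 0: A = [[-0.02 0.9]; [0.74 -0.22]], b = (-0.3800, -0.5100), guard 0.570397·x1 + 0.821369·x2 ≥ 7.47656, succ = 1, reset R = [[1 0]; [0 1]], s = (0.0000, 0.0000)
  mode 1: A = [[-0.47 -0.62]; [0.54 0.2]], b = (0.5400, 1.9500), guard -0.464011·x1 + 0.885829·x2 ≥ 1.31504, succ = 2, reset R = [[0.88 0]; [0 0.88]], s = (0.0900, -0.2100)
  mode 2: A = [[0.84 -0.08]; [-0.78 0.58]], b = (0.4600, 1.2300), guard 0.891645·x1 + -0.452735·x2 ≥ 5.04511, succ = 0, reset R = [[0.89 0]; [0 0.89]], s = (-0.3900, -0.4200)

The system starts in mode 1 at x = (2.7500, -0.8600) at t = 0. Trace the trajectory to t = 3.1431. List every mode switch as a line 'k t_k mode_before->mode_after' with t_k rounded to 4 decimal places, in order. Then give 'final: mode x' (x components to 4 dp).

1 0.9631 1->2
2 2.4334 2->0
final: 0 6.2754 3.2069

Mode 1: guard c·x = 1.3150 hit at Δt = 0.9631 (t = 0.9631), x⁻ = (1.7429, 2.3975) → reset → x⁺ = (1.6238, 1.8998), jump to mode 2
Mode 2: guard c·x = 5.0451 hit at Δt = 1.4703 (t = 2.4334), x⁻ = (6.4152, 1.4908) → reset → x⁺ = (5.3195, 0.9068), jump to mode 0
Mode 0: flow for 0.7097 to horizon, guard not reached → x = (6.2754, 3.2069)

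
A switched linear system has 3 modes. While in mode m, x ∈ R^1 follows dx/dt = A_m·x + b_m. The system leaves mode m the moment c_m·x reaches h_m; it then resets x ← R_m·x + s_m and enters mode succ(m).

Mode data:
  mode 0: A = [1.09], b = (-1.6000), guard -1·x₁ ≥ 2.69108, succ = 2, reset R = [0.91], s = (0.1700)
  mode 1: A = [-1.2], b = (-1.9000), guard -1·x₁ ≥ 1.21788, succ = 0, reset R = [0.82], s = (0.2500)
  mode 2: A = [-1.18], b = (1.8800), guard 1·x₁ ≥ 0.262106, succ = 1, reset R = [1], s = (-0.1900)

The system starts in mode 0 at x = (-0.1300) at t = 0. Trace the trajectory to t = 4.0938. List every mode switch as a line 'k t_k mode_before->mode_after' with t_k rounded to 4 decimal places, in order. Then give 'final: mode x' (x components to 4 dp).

Mode 0: guard c·x = 2.6911 hit at Δt = 0.8776 (t = 0.8776), x⁻ = (-2.6911) → reset → x⁺ = (-2.2789), jump to mode 2
Mode 2: guard c·x = 0.2621 hit at Δt = 0.9049 (t = 1.7825), x⁻ = (0.2621) → reset → x⁺ = (0.0721), jump to mode 1
Mode 1: guard c·x = 1.2179 hit at Δt = 1.2589 (t = 3.0414), x⁻ = (-1.2179) → reset → x⁺ = (-0.7487), jump to mode 0
Mode 0: guard c·x = 2.6911 hit at Δt = 0.5774 (t = 3.6188), x⁻ = (-2.6911) → reset → x⁺ = (-2.2789), jump to mode 2
Mode 2: flow for 0.4750 to horizon, guard not reached → x = (-0.6173)

1 0.8776 0->2
2 1.7825 2->1
3 3.0414 1->0
4 3.6188 0->2
final: 2 -0.6173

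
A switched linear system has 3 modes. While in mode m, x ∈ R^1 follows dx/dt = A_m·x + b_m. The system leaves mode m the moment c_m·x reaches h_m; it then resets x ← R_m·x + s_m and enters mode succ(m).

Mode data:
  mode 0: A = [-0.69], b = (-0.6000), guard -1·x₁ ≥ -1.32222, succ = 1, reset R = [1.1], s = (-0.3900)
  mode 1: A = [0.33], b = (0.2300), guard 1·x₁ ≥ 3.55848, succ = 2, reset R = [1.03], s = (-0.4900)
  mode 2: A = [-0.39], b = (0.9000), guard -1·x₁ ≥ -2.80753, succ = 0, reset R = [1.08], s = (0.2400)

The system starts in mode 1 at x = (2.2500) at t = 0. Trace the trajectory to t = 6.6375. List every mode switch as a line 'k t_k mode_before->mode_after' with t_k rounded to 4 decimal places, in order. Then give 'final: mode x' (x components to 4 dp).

Mode 1: guard c·x = 3.5585 hit at Δt = 1.1134 (t = 1.1134), x⁻ = (3.5585) → reset → x⁺ = (3.1752), jump to mode 2
Mode 2: guard c·x = -2.8075 hit at Δt = 1.4138 (t = 2.5272), x⁻ = (2.8075) → reset → x⁺ = (3.2721), jump to mode 0
Mode 0: guard c·x = -1.3222 hit at Δt = 0.9223 (t = 3.4495), x⁻ = (1.3222) → reset → x⁺ = (1.0644), jump to mode 1
Mode 1: guard c·x = 3.5585 hit at Δt = 2.6730 (t = 6.1225), x⁻ = (3.5585) → reset → x⁺ = (3.1752), jump to mode 2
Mode 2: flow for 0.5150 to horizon, guard not reached → x = (3.0174)

1 1.1134 1->2
2 2.5272 2->0
3 3.4495 0->1
4 6.1225 1->2
final: 2 3.0174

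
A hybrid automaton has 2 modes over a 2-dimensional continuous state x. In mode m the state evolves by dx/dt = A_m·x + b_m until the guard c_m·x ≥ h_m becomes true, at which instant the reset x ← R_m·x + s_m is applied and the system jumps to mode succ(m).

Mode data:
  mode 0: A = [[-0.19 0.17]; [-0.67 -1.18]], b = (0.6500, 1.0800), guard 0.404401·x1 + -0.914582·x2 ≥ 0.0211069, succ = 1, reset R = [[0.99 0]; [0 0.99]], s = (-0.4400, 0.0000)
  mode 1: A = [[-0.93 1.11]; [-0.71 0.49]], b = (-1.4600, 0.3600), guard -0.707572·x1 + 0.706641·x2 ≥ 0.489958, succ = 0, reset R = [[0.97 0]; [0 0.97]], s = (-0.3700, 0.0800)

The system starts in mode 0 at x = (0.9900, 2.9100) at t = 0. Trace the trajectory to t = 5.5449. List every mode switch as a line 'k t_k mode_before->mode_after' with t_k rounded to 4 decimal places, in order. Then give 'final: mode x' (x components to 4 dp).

1 1.1861 0->1
2 2.0330 1->0
3 3.9727 0->1
4 4.5846 1->0
final: 0 0.4323 0.8264

Mode 0: guard c·x = 0.0211 hit at Δt = 1.1861 (t = 1.1861), x⁻ = (1.7695, 0.7593) → reset → x⁺ = (1.3118, 0.7518), jump to mode 1
Mode 1: guard c·x = 0.4900 hit at Δt = 0.8469 (t = 2.0330), x⁻ = (0.2698, 0.9636) → reset → x⁺ = (-0.1083, 1.0146), jump to mode 0
Mode 0: guard c·x = 0.0211 hit at Δt = 1.9397 (t = 3.9727), x⁻ = (1.1952, 0.5054) → reset → x⁺ = (0.7432, 0.5004), jump to mode 1
Mode 1: guard c·x = 0.4900 hit at Δt = 0.6119 (t = 4.5846), x⁻ = (0.0521, 0.7456) → reset → x⁺ = (-0.3194, 0.8032), jump to mode 0
Mode 0: flow for 0.9603 to horizon, guard not reached → x = (0.4323, 0.8264)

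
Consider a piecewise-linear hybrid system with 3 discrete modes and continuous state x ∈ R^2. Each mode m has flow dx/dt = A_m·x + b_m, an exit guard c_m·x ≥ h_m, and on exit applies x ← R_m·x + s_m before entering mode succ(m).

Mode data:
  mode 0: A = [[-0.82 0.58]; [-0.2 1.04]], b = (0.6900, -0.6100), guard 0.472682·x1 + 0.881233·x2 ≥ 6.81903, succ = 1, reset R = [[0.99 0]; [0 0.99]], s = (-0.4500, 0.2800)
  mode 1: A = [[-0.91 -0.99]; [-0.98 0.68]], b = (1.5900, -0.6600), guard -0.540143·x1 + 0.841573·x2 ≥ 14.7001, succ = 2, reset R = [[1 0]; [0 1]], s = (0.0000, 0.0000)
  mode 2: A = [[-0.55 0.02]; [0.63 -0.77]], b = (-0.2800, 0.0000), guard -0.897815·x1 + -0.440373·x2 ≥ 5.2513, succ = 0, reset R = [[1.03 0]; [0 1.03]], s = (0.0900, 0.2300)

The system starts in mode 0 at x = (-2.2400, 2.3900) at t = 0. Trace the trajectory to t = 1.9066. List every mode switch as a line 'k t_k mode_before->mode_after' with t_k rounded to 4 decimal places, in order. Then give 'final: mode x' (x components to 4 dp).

Mode 0: guard c·x = 6.8190 hit at Δt = 1.1551 (t = 1.1551), x⁻ = (1.6404, 6.8582) → reset → x⁺ = (1.1740, 7.0696), jump to mode 1
Mode 1: flow for 0.7515 to horizon, guard not reached → x = (-3.5823, 12.0665)

1 1.1551 0->1
final: 1 -3.5823 12.0665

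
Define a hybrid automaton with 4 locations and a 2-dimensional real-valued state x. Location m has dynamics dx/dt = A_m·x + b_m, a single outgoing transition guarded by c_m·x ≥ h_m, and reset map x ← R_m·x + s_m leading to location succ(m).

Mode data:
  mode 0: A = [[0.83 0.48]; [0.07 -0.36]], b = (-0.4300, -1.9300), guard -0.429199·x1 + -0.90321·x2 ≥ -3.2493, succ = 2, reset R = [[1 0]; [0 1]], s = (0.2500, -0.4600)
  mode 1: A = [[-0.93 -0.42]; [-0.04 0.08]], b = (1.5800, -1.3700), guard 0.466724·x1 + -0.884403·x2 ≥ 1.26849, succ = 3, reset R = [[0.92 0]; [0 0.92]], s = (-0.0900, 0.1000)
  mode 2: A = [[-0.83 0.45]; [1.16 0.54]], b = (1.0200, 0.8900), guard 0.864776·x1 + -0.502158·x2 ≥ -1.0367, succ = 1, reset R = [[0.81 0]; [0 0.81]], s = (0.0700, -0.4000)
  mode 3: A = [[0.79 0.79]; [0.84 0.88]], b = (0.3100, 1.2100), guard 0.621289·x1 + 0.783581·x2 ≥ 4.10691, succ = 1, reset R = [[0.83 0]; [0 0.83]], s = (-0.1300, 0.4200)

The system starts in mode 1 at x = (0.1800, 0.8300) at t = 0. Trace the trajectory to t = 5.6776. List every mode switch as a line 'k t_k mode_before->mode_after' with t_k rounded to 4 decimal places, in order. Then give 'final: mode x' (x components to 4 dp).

Mode 1: guard c·x = 1.2685 hit at Δt = 1.1622 (t = 1.1622), x⁻ = (1.2159, -0.7926) → reset → x⁺ = (1.0286, -0.6292), jump to mode 3
Mode 3: guard c·x = 4.1069 hit at Δt = 1.0025 (t = 2.1647), x⁻ = (3.2628, 2.6542) → reset → x⁺ = (2.5781, 2.6230), jump to mode 1
Mode 1: guard c·x = 1.2685 hit at Δt = 2.3799 (t = 4.5446), x⁻ = (1.5912, -0.5946) → reset → x⁺ = (1.3739, -0.4470), jump to mode 3
Mode 3: guard c·x = 4.1069 hit at Δt = 0.8009 (t = 5.3456), x⁻ = (3.4588, 2.4988) → reset → x⁺ = (2.7408, 2.4940), jump to mode 1
Mode 1: flow for 0.3320 to horizon, guard not reached → x = (2.1916, 2.0672)

1 1.1622 1->3
2 2.1647 3->1
3 4.5446 1->3
4 5.3456 3->1
final: 1 2.1916 2.0672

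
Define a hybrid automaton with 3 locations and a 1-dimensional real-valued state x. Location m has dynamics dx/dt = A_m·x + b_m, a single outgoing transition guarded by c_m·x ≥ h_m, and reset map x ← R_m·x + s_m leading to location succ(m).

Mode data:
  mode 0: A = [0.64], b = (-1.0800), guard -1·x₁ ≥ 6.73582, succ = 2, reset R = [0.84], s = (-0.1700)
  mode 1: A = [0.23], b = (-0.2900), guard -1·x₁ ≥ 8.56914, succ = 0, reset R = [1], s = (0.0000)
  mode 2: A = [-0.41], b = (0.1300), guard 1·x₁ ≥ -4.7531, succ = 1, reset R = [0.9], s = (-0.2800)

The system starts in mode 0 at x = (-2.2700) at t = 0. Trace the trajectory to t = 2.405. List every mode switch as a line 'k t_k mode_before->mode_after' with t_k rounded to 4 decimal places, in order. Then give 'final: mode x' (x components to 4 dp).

1 1.1803 0->2
2 1.6493 2->1
final: 1 -5.6624

Mode 0: guard c·x = 6.7358 hit at Δt = 1.1803 (t = 1.1803), x⁻ = (-6.7358) → reset → x⁺ = (-5.8281), jump to mode 2
Mode 2: guard c·x = -4.7531 hit at Δt = 0.4690 (t = 1.6493), x⁻ = (-4.7531) → reset → x⁺ = (-4.5578), jump to mode 1
Mode 1: flow for 0.7557 to horizon, guard not reached → x = (-5.6624)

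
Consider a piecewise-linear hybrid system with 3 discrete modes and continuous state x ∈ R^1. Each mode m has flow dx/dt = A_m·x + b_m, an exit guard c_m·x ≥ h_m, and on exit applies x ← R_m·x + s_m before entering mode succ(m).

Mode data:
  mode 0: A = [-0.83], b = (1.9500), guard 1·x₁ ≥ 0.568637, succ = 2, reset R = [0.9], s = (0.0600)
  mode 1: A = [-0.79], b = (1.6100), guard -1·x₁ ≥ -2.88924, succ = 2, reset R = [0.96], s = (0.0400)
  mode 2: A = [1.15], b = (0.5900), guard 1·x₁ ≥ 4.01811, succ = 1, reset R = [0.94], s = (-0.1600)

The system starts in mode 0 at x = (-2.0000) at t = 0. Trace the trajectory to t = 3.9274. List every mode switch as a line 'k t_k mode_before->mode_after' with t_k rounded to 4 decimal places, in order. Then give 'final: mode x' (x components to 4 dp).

Mode 0: guard c·x = 0.5686 hit at Δt = 1.0759 (t = 1.0759), x⁻ = (0.5686) → reset → x⁺ = (0.5718), jump to mode 2
Mode 2: guard c·x = 4.0181 hit at Δt = 1.2431 (t = 2.3190), x⁻ = (4.0181) → reset → x⁺ = (3.6170), jump to mode 1
Mode 1: guard c·x = -2.8892 hit at Δt = 0.7821 (t = 3.1011), x⁻ = (2.8892) → reset → x⁺ = (2.8137), jump to mode 2
Mode 2: guard c·x = 4.0181 hit at Δt = 0.2687 (t = 3.3698), x⁻ = (4.0181) → reset → x⁺ = (3.6170), jump to mode 1
Mode 1: flow for 0.5576 to horizon, guard not reached → x = (3.0544)

1 1.0759 0->2
2 2.3190 2->1
3 3.1011 1->2
4 3.3698 2->1
final: 1 3.0544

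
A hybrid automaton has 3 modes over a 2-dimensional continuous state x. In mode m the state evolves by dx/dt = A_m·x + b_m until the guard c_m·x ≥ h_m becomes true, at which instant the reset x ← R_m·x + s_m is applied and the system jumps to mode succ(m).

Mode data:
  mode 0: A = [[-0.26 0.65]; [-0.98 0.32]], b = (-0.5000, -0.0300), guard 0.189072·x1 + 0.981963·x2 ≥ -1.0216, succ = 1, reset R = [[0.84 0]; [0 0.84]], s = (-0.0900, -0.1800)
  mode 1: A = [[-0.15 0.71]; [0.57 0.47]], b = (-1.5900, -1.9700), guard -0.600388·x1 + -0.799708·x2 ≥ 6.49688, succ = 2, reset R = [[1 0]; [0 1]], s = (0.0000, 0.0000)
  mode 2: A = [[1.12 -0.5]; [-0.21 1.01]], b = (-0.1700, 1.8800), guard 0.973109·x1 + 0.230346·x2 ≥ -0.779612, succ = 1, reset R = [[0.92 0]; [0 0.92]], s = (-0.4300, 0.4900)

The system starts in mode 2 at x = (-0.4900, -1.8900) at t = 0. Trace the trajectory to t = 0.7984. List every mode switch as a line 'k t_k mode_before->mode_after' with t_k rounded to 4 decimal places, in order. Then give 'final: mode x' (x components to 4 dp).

1 0.4503 2->1
final: 1 -1.6968 -2.4350

Mode 2: guard c·x = -0.7796 hit at Δt = 0.4503 (t = 0.4503), x⁻ = (-0.3622, -1.8543) → reset → x⁺ = (-0.7632, -1.2160), jump to mode 1
Mode 1: flow for 0.3481 to horizon, guard not reached → x = (-1.6968, -2.4350)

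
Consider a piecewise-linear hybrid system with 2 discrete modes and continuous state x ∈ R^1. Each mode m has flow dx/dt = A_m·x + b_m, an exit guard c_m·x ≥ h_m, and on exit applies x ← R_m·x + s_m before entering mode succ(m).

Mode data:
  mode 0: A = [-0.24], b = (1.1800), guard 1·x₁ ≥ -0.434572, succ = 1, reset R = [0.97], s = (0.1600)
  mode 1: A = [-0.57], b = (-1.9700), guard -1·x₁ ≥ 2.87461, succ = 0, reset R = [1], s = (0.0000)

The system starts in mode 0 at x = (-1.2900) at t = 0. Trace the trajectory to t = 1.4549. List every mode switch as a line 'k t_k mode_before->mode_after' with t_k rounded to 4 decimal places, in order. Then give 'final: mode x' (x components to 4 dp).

Mode 0: guard c·x = -0.4346 hit at Δt = 0.6179 (t = 0.6179), x⁻ = (-0.4346) → reset → x⁺ = (-0.2615), jump to mode 1
Mode 1: flow for 0.8370 to horizon, guard not reached → x = (-1.4736)

1 0.6179 0->1
final: 1 -1.4736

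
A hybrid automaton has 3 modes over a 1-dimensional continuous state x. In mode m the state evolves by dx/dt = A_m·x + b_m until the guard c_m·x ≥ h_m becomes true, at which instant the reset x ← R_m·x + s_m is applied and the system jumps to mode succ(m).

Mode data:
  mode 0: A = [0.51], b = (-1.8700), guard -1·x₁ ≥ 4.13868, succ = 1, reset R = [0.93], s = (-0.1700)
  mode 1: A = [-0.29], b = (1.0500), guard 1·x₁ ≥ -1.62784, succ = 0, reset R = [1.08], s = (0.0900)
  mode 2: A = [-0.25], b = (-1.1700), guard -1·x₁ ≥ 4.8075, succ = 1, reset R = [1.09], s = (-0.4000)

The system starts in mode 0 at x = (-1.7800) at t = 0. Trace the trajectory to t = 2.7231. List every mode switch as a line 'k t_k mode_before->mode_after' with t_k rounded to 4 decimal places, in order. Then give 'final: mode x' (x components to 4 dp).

1 0.7055 0->1
2 2.0000 1->0
final: 0 -4.0472

Mode 0: guard c·x = 4.1387 hit at Δt = 0.7055 (t = 0.7055), x⁻ = (-4.1387) → reset → x⁺ = (-4.0190), jump to mode 1
Mode 1: guard c·x = -1.6278 hit at Δt = 1.2945 (t = 2.0000), x⁻ = (-1.6278) → reset → x⁺ = (-1.6681), jump to mode 0
Mode 0: flow for 0.7231 to horizon, guard not reached → x = (-4.0472)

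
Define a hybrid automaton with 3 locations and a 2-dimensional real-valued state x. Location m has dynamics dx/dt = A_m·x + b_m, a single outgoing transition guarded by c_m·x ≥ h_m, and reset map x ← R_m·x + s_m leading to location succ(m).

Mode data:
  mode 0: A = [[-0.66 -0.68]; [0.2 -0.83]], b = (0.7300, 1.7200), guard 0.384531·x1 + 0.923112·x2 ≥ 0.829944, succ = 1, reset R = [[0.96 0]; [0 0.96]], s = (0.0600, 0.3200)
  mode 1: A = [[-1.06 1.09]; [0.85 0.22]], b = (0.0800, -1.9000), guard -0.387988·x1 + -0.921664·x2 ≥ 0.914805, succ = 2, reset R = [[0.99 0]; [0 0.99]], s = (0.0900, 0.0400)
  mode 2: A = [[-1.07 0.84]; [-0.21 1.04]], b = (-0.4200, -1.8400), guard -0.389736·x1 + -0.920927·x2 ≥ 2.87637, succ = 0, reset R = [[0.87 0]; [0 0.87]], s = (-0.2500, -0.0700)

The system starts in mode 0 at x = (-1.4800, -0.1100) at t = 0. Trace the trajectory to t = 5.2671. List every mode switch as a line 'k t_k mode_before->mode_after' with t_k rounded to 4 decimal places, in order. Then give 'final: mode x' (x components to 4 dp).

Mode 0: guard c·x = 0.8299 hit at Δt = 1.1174 (t = 1.1174), x⁻ = (-0.4751, 1.0970) → reset → x⁺ = (-0.3961, 1.3731), jump to mode 1
Mode 1: guard c·x = 0.9148 hit at Δt = 1.3099 (t = 2.4273), x⁻ = (-0.0599, -0.9673) → reset → x⁺ = (0.0307, -0.9177), jump to mode 2
Mode 2: guard c·x = 2.8764 hit at Δt = 0.5189 (t = 2.9462), x⁻ = (-0.7739, -2.7958) → reset → x⁺ = (-0.9233, -2.5024), jump to mode 0
Mode 0: guard c·x = 0.8299 hit at Δt = 1.3854 (t = 4.3316), x⁻ = (0.5496, 0.6701) → reset → x⁺ = (0.5876, 0.9633), jump to mode 1
Mode 1: flow for 0.9355 to horizon, guard not reached → x = (0.4525, -0.2496)

1 1.1174 0->1
2 2.4273 1->2
3 2.9462 2->0
4 4.3316 0->1
final: 1 0.4525 -0.2496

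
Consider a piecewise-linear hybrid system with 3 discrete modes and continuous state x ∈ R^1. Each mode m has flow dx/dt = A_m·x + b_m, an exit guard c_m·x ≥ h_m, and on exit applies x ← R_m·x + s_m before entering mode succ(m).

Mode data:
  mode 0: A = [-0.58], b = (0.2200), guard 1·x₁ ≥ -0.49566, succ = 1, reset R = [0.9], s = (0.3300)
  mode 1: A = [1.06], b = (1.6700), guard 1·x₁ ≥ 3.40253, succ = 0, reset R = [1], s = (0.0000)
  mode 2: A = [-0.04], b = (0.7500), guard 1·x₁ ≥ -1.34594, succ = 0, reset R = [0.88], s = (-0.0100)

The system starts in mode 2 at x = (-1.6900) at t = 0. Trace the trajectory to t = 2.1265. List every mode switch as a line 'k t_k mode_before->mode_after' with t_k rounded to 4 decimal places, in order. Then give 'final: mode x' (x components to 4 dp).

Mode 2: guard c·x = -1.3459 hit at Δt = 0.4244 (t = 0.4244), x⁻ = (-1.3459) → reset → x⁺ = (-1.1944), jump to mode 0
Mode 0: guard c·x = -0.4957 hit at Δt = 1.0121 (t = 1.4365), x⁻ = (-0.4957) → reset → x⁺ = (-0.1161), jump to mode 1
Mode 1: flow for 0.6900 to horizon, guard not reached → x = (1.4571)

1 0.4244 2->0
2 1.4365 0->1
final: 1 1.4571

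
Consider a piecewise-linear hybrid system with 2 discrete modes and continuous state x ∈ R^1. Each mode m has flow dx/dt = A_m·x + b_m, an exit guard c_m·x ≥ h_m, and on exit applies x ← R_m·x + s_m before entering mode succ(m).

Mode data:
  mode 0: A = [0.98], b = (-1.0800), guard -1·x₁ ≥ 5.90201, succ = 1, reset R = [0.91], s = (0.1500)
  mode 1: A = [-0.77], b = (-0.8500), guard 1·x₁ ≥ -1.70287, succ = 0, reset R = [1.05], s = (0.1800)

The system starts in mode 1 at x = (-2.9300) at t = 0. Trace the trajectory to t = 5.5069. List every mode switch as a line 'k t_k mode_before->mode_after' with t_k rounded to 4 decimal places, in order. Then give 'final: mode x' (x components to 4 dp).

Mode 1: guard c·x = -1.7029 hit at Δt = 1.4477 (t = 1.4477), x⁻ = (-1.7029) → reset → x⁺ = (-1.6080), jump to mode 0
Mode 0: guard c·x = 5.9020 hit at Δt = 0.9689 (t = 2.4166), x⁻ = (-5.9020) → reset → x⁺ = (-5.2208), jump to mode 1
Mode 1: guard c·x = -1.7029 hit at Δt = 2.5034 (t = 4.9200), x⁻ = (-1.7029) → reset → x⁺ = (-1.6080), jump to mode 0
Mode 0: flow for 0.5869 to horizon, guard not reached → x = (-3.7147)

1 1.4477 1->0
2 2.4166 0->1
3 4.9200 1->0
final: 0 -3.7147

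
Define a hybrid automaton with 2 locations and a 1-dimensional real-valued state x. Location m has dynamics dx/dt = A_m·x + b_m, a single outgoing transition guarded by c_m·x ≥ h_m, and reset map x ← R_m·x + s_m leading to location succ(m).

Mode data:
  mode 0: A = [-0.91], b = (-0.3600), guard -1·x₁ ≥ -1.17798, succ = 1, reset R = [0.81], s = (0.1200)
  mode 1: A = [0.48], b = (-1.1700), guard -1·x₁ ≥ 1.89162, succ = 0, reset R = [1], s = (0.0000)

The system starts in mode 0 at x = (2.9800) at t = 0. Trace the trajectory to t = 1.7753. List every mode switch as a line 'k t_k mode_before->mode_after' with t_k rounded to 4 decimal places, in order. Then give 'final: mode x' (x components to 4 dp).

Mode 0: guard c·x = -1.1780 hit at Δt = 0.8387 (t = 0.8387), x⁻ = (1.1780) → reset → x⁺ = (1.0742), jump to mode 1
Mode 1: flow for 0.9366 to horizon, guard not reached → x = (0.3003)

1 0.8387 0->1
final: 1 0.3003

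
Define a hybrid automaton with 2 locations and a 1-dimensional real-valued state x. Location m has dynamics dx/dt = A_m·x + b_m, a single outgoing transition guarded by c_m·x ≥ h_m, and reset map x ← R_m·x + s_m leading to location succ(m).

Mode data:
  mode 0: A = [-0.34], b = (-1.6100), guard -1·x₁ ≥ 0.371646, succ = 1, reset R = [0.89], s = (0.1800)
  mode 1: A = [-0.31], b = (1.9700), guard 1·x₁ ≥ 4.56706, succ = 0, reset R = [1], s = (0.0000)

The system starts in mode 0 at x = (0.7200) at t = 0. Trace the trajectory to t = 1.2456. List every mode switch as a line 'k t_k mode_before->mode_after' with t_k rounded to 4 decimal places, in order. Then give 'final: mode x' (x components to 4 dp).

Mode 0: guard c·x = 0.3716 hit at Δt = 0.6567 (t = 0.6567), x⁻ = (-0.3716) → reset → x⁺ = (-0.1508), jump to mode 1
Mode 1: flow for 0.5889 to horizon, guard not reached → x = (0.9348)

1 0.6567 0->1
final: 1 0.9348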